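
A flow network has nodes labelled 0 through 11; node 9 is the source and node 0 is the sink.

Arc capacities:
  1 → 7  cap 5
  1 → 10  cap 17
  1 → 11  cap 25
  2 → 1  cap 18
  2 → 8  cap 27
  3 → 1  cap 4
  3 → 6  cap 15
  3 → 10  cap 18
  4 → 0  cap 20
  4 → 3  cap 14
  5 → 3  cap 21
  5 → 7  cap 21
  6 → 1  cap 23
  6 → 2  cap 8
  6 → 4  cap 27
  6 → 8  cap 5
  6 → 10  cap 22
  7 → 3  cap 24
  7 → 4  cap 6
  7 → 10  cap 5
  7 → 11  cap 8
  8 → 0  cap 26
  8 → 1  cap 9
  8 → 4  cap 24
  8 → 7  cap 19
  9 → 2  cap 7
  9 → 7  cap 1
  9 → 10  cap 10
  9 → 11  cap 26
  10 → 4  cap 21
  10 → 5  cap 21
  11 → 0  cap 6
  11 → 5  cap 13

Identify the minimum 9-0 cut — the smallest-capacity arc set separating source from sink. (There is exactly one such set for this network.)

augment #1: 9→11→0 push 6
augment #2: 9→2→8→0 push 7
augment #3: 9→7→4→0 push 1
augment #4: 9→10→4→0 push 10
augment #5: 9→11→5→7→4→0 push 5
augment #6: 9→11→5→3→6→4→0 push 4
augment #7: 9→11→5→3→6→8→0 push 4
max flow = 37; residual-reachable set from 9 gives S-side
cut edges (S→T): {(9,2), (9,7), (9,10), (11,0), (11,5)} total cap 37

Min-cut arcs: {(9,2), (9,7), (9,10), (11,0), (11,5)} (total capacity 37)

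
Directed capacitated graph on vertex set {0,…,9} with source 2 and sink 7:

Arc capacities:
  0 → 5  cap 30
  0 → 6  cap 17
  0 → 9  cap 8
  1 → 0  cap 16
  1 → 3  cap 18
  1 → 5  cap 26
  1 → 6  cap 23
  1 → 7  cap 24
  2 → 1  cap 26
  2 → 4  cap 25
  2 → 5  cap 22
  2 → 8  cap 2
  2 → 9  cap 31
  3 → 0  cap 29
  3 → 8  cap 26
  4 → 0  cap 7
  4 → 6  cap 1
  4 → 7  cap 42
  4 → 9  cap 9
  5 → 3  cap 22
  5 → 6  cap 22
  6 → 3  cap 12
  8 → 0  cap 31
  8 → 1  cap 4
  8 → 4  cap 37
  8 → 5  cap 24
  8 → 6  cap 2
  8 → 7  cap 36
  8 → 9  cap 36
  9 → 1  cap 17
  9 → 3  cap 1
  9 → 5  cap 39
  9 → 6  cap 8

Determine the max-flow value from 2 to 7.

augment #1: 2→1→7 bottleneck 24, total now 24
augment #2: 2→4→7 bottleneck 25, total now 49
augment #3: 2→8→7 bottleneck 2, total now 51
augment #4: 2→1→3→8→7 bottleneck 2, total now 53
augment #5: 2→5→3→8→7 bottleneck 22, total now 75
augment #6: 2→9→3→8→7 bottleneck 1, total now 76
augment #7: 2→9→1→3→8→7 bottleneck 1, total now 77

Maximum flow value: 77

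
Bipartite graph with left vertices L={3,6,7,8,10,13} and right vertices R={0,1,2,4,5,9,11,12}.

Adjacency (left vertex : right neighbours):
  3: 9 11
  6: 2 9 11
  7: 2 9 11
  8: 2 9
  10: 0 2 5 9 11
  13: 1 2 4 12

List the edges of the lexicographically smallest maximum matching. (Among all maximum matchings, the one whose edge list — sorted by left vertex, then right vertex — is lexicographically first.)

Lex-smallest maximum matching: {(3,9), (6,2), (7,11), (10,0), (13,1)}

|M| = 5 (so the lex-smallest maximum matching has 5 edges)
process left vertices in ascending order; for each, take the smallest-labelled available neighbour that still permits 5 edges overall, or leave it unmatched if none does
lex-smallest matching: {3-9, 6-2, 7-11, 10-0, 13-1}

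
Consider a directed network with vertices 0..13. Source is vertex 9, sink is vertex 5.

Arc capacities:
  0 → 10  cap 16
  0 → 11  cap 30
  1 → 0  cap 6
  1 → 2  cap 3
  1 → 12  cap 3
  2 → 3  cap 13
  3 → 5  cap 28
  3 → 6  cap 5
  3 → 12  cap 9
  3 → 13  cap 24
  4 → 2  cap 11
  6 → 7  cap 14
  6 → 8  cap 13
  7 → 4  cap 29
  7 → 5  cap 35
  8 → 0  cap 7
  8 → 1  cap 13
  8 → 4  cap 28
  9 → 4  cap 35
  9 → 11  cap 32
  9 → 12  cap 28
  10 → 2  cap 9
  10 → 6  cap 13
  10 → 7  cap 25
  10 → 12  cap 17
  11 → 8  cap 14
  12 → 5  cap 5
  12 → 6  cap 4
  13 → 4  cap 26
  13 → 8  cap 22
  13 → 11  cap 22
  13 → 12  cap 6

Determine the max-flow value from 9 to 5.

augment #1: 9→12→5 bottleneck 5, total now 5
augment #2: 9→4→2→3→5 bottleneck 11, total now 16
augment #3: 9→12→6→7→5 bottleneck 4, total now 20
augment #4: 9→11→8→0→10→7→5 bottleneck 7, total now 27
augment #5: 9→11→8→1→2→3→5 bottleneck 2, total now 29
augment #6: 9→11→8→1→0→10→7→5 bottleneck 5, total now 34

Maximum flow value: 34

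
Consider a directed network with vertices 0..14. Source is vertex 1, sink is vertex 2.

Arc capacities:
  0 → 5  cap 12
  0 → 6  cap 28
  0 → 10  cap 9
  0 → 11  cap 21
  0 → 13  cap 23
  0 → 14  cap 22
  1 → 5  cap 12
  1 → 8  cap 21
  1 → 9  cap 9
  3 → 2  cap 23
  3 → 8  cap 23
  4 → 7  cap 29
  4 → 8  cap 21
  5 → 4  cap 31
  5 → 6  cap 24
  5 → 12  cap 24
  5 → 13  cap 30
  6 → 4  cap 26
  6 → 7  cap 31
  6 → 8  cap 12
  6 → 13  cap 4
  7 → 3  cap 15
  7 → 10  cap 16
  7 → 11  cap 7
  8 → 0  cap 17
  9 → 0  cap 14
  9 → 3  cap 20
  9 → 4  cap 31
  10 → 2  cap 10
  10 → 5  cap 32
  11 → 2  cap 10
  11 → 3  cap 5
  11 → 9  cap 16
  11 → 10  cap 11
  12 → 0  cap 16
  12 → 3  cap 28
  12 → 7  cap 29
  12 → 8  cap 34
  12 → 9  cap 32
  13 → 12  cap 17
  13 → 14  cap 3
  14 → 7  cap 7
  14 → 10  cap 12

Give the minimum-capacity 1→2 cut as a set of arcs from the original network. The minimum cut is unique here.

augment #1: 1→9→3→2 push 9
augment #2: 1→5→12→3→2 push 12
augment #3: 1→8→0→10→2 push 9
augment #4: 1→8→0→11→2 push 8
max flow = 38; residual-reachable set from 1 gives S-side
cut edges (S→T): {(1,5), (1,9), (8,0)} total cap 38

Min-cut arcs: {(1,5), (1,9), (8,0)} (total capacity 38)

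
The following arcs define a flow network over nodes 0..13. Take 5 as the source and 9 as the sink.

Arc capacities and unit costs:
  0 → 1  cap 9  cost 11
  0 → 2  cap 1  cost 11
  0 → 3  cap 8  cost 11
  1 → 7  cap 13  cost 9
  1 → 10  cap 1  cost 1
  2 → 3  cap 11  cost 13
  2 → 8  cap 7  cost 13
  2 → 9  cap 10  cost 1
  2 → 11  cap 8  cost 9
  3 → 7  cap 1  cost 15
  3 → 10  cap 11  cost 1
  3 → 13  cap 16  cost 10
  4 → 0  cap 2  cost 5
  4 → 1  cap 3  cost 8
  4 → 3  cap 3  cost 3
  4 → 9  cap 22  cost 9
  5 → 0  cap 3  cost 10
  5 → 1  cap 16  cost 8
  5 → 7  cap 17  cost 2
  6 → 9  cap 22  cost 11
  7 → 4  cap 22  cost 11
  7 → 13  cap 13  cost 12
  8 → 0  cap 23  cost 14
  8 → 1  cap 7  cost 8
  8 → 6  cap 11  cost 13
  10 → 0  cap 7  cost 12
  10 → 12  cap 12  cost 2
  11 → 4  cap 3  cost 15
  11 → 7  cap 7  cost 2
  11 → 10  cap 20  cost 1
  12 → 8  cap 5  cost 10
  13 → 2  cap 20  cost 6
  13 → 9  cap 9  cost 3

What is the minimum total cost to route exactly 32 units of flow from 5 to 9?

shortest-cost path #1: 5→7→13→9 push 9 @ unit cost 17 (adds 153)
shortest-cost path #2: 5→7→13→2→9 push 4 @ unit cost 21 (adds 84)
shortest-cost path #3: 5→0→2→9 push 1 @ unit cost 22 (adds 22)
shortest-cost path #4: 5→7→4→9 push 4 @ unit cost 22 (adds 88)
shortest-cost path #5: 5→1→7→4→9 push 13 @ unit cost 37 (adds 481)
shortest-cost path #6: 5→0→3→13→2→9 push 1 @ unit cost 38 (adds 38)
total cost = 866

Minimum cost for 32 units: 866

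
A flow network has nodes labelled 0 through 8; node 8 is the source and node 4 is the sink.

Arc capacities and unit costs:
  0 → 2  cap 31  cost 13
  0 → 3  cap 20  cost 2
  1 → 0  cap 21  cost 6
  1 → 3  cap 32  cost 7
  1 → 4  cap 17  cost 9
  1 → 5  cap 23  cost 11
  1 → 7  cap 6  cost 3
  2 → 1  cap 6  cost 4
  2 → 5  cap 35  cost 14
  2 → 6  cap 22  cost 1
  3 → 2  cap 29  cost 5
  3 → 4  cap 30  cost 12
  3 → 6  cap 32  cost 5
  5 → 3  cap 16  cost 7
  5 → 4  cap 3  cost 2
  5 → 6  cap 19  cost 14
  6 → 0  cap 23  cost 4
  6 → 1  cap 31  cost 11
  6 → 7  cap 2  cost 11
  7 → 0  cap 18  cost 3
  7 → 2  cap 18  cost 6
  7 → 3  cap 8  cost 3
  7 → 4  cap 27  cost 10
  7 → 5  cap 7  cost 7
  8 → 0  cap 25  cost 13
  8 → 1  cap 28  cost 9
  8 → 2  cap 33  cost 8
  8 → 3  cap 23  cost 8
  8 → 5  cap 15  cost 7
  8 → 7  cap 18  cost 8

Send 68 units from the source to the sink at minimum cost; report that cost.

Minimum cost for 68 units: 1275

shortest-cost path #1: 8→5→4 push 3 @ unit cost 9 (adds 27)
shortest-cost path #2: 8→1→4 push 17 @ unit cost 18 (adds 306)
shortest-cost path #3: 8→7→4 push 18 @ unit cost 18 (adds 324)
shortest-cost path #4: 8→3→4 push 23 @ unit cost 20 (adds 460)
shortest-cost path #5: 8→1→7→4 push 6 @ unit cost 22 (adds 132)
shortest-cost path #6: 8→5→3→4 push 1 @ unit cost 26 (adds 26)
total cost = 1275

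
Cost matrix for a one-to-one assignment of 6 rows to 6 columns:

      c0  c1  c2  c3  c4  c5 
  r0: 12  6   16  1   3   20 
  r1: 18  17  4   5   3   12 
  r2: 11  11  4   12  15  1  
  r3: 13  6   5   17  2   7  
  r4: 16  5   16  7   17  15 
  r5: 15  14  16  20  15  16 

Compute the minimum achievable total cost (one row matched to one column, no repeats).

Minimum assignment cost: 28

optimal assignment: row0→col3 (cost 1), row1→col2 (cost 4), row2→col5 (cost 1), row3→col4 (cost 2), row4→col1 (cost 5), row5→col0 (cost 15)
total = 1 + 4 + 1 + 2 + 5 + 15 = 28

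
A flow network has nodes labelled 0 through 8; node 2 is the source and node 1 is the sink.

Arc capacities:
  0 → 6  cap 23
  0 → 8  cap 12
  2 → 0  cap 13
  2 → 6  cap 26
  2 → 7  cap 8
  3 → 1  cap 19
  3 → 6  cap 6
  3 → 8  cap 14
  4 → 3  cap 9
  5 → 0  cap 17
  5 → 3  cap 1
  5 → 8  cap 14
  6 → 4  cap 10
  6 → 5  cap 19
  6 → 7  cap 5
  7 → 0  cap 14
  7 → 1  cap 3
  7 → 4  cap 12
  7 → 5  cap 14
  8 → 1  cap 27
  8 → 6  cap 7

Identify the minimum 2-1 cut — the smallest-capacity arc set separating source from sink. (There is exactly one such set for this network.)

Min-cut arcs: {(0,8), (4,3), (5,3), (5,8), (7,1)} (total capacity 39)

augment #1: 2→7→1 push 3
augment #2: 2→0→8→1 push 12
augment #3: 2→6→4→3→1 push 9
augment #4: 2→6→5→3→1 push 1
augment #5: 2→6→5→8→1 push 14
max flow = 39; residual-reachable set from 2 gives S-side
cut edges (S→T): {(0,8), (4,3), (5,3), (5,8), (7,1)} total cap 39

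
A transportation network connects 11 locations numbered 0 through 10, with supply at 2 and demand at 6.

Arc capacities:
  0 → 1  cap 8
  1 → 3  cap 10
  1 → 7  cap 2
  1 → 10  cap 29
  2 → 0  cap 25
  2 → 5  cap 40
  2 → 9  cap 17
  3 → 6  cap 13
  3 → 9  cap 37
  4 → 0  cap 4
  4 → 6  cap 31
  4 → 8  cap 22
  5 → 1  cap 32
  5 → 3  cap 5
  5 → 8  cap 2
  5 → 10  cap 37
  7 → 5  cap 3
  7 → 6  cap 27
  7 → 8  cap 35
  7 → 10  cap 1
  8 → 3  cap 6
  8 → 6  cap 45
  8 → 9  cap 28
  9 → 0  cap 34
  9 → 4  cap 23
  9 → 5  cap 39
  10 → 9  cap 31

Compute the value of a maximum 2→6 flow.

Maximum flow value: 40

augment #1: 2→5→3→6 bottleneck 5, total now 5
augment #2: 2→5→8→6 bottleneck 2, total now 7
augment #3: 2→9→4→6 bottleneck 17, total now 24
augment #4: 2→0→1→3→6 bottleneck 8, total now 32
augment #5: 2→5→1→7→6 bottleneck 2, total now 34
augment #6: 2→5→10→9→4→6 bottleneck 6, total now 40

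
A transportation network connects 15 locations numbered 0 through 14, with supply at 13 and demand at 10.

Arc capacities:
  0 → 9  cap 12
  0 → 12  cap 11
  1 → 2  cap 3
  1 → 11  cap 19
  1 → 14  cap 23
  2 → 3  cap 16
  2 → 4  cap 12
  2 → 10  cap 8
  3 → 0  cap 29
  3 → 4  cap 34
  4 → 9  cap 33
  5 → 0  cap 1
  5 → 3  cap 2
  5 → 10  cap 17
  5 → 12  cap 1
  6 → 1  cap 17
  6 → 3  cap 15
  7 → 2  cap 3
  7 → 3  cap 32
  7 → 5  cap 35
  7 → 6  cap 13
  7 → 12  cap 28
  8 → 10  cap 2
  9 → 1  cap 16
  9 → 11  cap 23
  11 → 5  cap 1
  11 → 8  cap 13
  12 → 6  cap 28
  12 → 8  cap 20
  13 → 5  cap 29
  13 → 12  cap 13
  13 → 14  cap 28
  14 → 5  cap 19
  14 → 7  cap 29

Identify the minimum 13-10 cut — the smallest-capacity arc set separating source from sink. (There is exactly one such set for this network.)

Min-cut arcs: {(1,2), (5,10), (7,2), (8,10)} (total capacity 25)

augment #1: 13→5→10 push 17
augment #2: 13→12→8→10 push 2
augment #3: 13→14→7→2→10 push 3
augment #4: 13→12→6→1→2→10 push 3
max flow = 25; residual-reachable set from 13 gives S-side
cut edges (S→T): {(1,2), (5,10), (7,2), (8,10)} total cap 25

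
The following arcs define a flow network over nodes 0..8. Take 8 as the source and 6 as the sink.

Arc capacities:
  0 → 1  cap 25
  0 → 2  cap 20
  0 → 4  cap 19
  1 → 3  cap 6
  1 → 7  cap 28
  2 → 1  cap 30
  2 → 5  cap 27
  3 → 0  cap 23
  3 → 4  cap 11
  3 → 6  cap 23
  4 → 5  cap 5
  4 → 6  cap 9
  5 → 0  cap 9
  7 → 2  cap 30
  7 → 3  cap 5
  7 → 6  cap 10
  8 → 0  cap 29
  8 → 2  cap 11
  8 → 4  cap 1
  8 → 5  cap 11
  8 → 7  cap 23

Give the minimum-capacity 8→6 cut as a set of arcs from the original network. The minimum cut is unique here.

Min-cut arcs: {(1,3), (4,6), (7,3), (7,6)} (total capacity 30)

augment #1: 8→4→6 push 1
augment #2: 8→7→6 push 10
augment #3: 8→0→4→6 push 8
augment #4: 8→7→3→6 push 5
augment #5: 8→0→1→3→6 push 6
max flow = 30; residual-reachable set from 8 gives S-side
cut edges (S→T): {(1,3), (4,6), (7,3), (7,6)} total cap 30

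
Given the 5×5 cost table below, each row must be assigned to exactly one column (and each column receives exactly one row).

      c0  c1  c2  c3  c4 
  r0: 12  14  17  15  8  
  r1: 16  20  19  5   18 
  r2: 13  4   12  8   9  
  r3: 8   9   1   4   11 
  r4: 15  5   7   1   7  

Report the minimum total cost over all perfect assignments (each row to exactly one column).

optimal assignment: row0→col0 (cost 12), row1→col3 (cost 5), row2→col1 (cost 4), row3→col2 (cost 1), row4→col4 (cost 7)
total = 12 + 5 + 4 + 1 + 7 = 29

Minimum assignment cost: 29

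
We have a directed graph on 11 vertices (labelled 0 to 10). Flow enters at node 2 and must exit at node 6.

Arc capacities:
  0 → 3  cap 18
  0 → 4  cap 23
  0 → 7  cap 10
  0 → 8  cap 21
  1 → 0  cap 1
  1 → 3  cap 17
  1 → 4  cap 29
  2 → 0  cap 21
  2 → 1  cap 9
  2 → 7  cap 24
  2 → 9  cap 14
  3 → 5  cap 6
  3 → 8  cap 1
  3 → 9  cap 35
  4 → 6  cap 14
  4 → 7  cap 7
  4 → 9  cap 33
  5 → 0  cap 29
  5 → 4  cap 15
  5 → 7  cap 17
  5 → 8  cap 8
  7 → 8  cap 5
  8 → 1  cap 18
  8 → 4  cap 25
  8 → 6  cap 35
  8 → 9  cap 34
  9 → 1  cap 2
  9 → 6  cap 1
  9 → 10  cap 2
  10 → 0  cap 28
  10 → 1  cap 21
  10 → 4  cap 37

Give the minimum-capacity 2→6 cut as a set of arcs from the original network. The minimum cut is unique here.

augment #1: 2→9→6 push 1
augment #2: 2→0→4→6 push 14
augment #3: 2→0→8→6 push 7
augment #4: 2→7→8→6 push 5
augment #5: 2→1→0→8→6 push 1
augment #6: 2→1→3→8→6 push 1
augment #7: 2→1→3→5→8→6 push 6
augment #8: 2→1→4→0→8→6 push 1
augment #9: 2→9→10→0→8→6 push 2
augment #10: 2→9→1→4→0→8→6 push 2
max flow = 40; residual-reachable set from 2 gives S-side
cut edges (S→T): {(2,0), (2,1), (7,8), (9,1), (9,6), (9,10)} total cap 40

Min-cut arcs: {(2,0), (2,1), (7,8), (9,1), (9,6), (9,10)} (total capacity 40)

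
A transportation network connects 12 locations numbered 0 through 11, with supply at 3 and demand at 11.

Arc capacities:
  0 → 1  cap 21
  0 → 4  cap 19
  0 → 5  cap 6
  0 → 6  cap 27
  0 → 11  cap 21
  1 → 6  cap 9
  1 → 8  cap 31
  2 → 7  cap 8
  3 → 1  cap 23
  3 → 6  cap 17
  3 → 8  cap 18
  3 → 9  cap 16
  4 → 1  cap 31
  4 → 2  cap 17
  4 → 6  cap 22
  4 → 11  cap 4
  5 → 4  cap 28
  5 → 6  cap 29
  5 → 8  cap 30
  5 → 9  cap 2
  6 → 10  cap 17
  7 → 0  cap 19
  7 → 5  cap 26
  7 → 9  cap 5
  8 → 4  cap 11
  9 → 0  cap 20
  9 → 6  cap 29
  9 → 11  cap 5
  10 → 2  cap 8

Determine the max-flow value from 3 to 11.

Maximum flow value: 28

augment #1: 3→9→11 bottleneck 5, total now 5
augment #2: 3→8→4→11 bottleneck 4, total now 9
augment #3: 3→9→0→11 bottleneck 11, total now 20
augment #4: 3→6→10→2→7→0→11 bottleneck 8, total now 28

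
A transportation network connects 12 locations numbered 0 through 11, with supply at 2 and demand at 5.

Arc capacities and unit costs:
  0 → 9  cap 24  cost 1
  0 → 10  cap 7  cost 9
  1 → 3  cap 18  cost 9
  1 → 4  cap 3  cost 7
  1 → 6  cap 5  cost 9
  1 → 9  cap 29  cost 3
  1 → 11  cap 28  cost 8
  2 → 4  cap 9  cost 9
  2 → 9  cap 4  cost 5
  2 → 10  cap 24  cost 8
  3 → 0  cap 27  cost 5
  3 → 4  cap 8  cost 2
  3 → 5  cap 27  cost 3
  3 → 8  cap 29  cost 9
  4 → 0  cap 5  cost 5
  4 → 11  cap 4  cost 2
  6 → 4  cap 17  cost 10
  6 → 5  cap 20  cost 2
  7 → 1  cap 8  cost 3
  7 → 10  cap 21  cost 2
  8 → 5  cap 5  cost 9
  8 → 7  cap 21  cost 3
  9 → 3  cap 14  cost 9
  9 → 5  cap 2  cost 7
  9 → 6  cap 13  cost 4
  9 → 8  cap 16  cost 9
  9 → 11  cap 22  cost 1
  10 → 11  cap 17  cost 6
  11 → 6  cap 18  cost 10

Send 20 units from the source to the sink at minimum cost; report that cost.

shortest-cost path #1: 2→9→6→5 push 4 @ unit cost 11 (adds 44)
shortest-cost path #2: 2→4→0→9→6→5 push 5 @ unit cost 21 (adds 105)
shortest-cost path #3: 2→4→11→6→5 push 4 @ unit cost 23 (adds 92)
shortest-cost path #4: 2→10→11→6→5 push 7 @ unit cost 26 (adds 182)
total cost = 423

Minimum cost for 20 units: 423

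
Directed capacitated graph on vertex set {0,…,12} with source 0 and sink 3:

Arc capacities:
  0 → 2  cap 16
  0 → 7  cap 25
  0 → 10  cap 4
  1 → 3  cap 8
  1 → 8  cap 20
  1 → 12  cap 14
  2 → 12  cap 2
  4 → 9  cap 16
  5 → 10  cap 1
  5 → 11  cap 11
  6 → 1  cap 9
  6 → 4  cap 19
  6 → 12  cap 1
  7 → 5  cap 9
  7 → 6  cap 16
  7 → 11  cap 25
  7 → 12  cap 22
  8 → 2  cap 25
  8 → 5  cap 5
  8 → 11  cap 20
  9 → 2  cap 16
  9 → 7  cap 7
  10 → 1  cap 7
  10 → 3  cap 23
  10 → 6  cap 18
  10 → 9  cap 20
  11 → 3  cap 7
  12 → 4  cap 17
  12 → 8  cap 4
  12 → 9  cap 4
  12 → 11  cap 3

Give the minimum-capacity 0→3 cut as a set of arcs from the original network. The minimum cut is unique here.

augment #1: 0→10→3 push 4
augment #2: 0→7→11→3 push 7
augment #3: 0→7→5→10→3 push 1
augment #4: 0→7→6→1→3 push 8
max flow = 20; residual-reachable set from 0 gives S-side
cut edges (S→T): {(0,10), (1,3), (5,10), (11,3)} total cap 20

Min-cut arcs: {(0,10), (1,3), (5,10), (11,3)} (total capacity 20)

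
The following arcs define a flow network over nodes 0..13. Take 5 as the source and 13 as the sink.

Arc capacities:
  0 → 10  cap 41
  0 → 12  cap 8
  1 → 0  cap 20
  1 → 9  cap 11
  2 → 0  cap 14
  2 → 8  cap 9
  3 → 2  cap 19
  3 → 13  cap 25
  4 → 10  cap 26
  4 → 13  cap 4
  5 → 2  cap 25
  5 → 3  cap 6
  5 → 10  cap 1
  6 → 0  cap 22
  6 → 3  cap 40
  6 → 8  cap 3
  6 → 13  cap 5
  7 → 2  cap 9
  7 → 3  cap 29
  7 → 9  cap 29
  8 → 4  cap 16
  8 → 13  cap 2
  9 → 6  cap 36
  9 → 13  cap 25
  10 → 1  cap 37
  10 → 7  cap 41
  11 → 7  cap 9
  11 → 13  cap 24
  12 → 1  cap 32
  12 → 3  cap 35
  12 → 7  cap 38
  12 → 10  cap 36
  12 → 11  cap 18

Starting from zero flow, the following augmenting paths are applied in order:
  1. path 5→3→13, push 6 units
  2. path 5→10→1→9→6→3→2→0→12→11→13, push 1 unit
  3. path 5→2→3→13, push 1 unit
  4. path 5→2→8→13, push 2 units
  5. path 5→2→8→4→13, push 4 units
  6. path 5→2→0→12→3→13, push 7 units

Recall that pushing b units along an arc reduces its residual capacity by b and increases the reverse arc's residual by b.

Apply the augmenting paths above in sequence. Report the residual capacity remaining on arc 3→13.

after path 1 (5→3→13, push 6): res(3,13)=19
after path 2 (5→10→1→9→6→3→2→0→12→11→13, push 1): res(3,13)=19
after path 3 (5→2→3→13, push 1): res(3,13)=18
after path 4 (5→2→8→13, push 2): res(3,13)=18
after path 5 (5→2→8→4→13, push 4): res(3,13)=18
after path 6 (5→2→0→12→3→13, push 7): res(3,13)=11

Residual capacity of (3,13): 11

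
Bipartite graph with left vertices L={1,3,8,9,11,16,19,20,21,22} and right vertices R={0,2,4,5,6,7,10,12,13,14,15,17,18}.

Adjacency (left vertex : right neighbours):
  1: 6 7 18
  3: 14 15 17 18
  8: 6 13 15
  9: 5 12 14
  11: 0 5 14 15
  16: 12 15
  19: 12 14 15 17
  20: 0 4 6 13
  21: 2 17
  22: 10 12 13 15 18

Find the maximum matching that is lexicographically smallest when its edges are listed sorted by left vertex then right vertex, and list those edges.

Lex-smallest maximum matching: {(1,6), (3,14), (8,13), (9,5), (11,0), (16,12), (19,15), (20,4), (21,2), (22,10)}

|M| = 10 (so the lex-smallest maximum matching has 10 edges)
process left vertices in ascending order; for each, take the smallest-labelled available neighbour that still permits 10 edges overall, or leave it unmatched if none does
lex-smallest matching: {1-6, 3-14, 8-13, 9-5, 11-0, 16-12, 19-15, 20-4, 21-2, 22-10}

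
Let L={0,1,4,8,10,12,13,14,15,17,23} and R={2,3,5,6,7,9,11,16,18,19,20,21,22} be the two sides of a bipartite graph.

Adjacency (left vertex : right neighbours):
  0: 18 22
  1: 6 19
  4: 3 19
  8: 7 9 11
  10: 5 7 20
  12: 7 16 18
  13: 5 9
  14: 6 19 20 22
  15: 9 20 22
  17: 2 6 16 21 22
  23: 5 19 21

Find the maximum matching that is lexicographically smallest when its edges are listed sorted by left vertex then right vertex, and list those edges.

Lex-smallest maximum matching: {(0,18), (1,6), (4,3), (8,7), (10,5), (12,16), (13,9), (14,19), (15,20), (17,2), (23,21)}

|M| = 11 (so the lex-smallest maximum matching has 11 edges)
process left vertices in ascending order; for each, take the smallest-labelled available neighbour that still permits 11 edges overall, or leave it unmatched if none does
lex-smallest matching: {0-18, 1-6, 4-3, 8-7, 10-5, 12-16, 13-9, 14-19, 15-20, 17-2, 23-21}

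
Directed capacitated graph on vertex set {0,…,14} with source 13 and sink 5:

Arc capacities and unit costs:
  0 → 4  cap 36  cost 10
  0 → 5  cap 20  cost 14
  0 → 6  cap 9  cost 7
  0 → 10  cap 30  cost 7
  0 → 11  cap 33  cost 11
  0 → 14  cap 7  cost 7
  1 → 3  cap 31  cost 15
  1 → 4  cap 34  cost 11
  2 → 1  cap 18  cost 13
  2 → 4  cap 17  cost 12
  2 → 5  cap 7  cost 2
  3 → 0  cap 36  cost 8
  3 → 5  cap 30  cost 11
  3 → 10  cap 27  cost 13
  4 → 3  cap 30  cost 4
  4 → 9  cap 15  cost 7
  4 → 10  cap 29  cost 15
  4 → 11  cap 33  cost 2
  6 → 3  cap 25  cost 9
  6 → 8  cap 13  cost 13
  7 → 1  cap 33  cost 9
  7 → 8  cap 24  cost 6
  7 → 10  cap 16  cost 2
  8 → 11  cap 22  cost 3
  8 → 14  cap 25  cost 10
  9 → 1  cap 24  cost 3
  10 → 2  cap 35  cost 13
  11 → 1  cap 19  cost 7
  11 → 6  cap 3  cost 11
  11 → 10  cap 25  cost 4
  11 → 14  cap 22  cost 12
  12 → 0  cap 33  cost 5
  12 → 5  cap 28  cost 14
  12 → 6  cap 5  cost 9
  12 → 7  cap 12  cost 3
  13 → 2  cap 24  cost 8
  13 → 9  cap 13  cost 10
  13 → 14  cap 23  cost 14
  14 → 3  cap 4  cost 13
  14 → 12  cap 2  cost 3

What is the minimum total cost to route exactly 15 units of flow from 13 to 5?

shortest-cost path #1: 13→2→5 push 7 @ unit cost 10 (adds 70)
shortest-cost path #2: 13→14→12→5 push 2 @ unit cost 31 (adds 62)
shortest-cost path #3: 13→2→4→3→5 push 6 @ unit cost 35 (adds 210)
total cost = 342

Minimum cost for 15 units: 342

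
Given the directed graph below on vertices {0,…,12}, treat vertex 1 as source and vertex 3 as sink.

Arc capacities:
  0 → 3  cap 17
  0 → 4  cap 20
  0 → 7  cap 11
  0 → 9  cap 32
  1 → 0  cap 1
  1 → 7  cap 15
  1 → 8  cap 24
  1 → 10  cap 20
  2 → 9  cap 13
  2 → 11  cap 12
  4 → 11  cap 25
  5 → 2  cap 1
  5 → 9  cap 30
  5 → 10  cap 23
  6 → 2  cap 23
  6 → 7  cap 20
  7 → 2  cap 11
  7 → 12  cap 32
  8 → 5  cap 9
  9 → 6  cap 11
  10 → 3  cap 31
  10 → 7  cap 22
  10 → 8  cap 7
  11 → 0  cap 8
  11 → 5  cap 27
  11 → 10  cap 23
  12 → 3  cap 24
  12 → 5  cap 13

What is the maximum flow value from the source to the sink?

augment #1: 1→0→3 bottleneck 1, total now 1
augment #2: 1→10→3 bottleneck 20, total now 21
augment #3: 1→7→12→3 bottleneck 15, total now 36
augment #4: 1→8→5→10→3 bottleneck 9, total now 45

Maximum flow value: 45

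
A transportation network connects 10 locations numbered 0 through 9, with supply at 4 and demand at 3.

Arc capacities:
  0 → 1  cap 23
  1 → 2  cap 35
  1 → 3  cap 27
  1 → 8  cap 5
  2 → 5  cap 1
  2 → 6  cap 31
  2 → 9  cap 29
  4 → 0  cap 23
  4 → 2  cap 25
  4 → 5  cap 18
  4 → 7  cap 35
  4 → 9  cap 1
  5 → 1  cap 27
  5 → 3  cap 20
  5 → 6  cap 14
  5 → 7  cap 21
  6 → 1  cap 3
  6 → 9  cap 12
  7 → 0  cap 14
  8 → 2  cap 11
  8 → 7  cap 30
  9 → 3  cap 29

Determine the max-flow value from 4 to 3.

augment #1: 4→5→3 bottleneck 18, total now 18
augment #2: 4→9→3 bottleneck 1, total now 19
augment #3: 4→0→1→3 bottleneck 23, total now 42
augment #4: 4→2→5→3 bottleneck 1, total now 43
augment #5: 4→2→9→3 bottleneck 24, total now 67

Maximum flow value: 67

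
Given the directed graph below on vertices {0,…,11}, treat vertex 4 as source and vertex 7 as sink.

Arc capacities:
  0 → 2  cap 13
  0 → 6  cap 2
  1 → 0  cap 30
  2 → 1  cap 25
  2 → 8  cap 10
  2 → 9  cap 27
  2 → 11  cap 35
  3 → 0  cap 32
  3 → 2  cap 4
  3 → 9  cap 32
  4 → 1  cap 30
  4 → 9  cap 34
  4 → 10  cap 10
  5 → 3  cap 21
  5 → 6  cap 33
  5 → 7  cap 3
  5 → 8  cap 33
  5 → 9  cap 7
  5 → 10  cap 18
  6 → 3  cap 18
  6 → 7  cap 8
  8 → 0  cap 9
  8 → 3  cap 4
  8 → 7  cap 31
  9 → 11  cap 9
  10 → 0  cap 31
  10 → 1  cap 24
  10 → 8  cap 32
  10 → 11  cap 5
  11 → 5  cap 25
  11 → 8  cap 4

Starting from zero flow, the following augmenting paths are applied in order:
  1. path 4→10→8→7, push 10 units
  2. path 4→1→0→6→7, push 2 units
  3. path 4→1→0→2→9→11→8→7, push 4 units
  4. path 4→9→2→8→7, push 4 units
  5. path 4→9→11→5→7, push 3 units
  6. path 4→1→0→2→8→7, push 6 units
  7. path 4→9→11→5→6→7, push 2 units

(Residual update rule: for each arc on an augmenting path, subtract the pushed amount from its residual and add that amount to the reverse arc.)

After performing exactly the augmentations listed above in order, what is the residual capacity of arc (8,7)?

after path 1 (4→10→8→7, push 10): res(8,7)=21
after path 2 (4→1→0→6→7, push 2): res(8,7)=21
after path 3 (4→1→0→2→9→11→8→7, push 4): res(8,7)=17
after path 4 (4→9→2→8→7, push 4): res(8,7)=13
after path 5 (4→9→11→5→7, push 3): res(8,7)=13
after path 6 (4→1→0→2→8→7, push 6): res(8,7)=7
after path 7 (4→9→11→5→6→7, push 2): res(8,7)=7

Residual capacity of (8,7): 7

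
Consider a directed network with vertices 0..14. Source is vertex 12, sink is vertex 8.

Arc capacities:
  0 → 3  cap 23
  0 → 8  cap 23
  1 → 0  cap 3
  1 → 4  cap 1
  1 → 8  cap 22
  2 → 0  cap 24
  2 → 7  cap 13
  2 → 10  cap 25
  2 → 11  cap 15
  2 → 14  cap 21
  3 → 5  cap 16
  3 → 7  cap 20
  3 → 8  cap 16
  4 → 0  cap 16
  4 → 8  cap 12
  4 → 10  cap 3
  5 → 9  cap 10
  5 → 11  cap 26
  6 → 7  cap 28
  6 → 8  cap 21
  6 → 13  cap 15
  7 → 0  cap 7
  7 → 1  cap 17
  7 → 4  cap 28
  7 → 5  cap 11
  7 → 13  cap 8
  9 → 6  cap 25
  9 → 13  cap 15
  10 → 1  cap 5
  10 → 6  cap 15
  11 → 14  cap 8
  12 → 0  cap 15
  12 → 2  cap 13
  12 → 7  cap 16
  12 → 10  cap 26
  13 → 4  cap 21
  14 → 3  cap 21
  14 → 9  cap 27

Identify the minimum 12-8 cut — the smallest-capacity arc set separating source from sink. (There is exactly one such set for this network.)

Min-cut arcs: {(10,1), (10,6), (12,0), (12,2), (12,7)} (total capacity 64)

augment #1: 12→0→8 push 15
augment #2: 12→2→0→8 push 8
augment #3: 12→7→1→8 push 16
augment #4: 12→10→1→8 push 5
augment #5: 12→10→6→8 push 15
augment #6: 12→2→0→3→8 push 5
max flow = 64; residual-reachable set from 12 gives S-side
cut edges (S→T): {(10,1), (10,6), (12,0), (12,2), (12,7)} total cap 64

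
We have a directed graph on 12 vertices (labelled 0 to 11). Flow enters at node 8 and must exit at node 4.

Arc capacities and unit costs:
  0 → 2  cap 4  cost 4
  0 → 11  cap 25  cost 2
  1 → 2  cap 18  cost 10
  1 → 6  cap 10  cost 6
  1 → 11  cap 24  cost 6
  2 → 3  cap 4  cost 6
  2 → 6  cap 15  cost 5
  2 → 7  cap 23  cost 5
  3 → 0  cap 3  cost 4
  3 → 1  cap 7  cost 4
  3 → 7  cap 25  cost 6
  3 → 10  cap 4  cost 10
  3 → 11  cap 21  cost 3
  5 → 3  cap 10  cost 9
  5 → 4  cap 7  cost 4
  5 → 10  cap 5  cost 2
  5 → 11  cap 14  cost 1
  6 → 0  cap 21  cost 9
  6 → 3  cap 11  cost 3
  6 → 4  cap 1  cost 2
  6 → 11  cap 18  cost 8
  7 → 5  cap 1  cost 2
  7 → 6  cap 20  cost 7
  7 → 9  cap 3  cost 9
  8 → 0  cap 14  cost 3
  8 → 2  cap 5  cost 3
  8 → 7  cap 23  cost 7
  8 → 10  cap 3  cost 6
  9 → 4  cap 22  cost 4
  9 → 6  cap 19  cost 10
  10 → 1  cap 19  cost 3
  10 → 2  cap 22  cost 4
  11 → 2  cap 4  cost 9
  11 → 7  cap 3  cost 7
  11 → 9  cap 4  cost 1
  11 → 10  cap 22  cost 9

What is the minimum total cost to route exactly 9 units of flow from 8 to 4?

shortest-cost path #1: 8→2→6→4 push 1 @ unit cost 10 (adds 10)
shortest-cost path #2: 8→0→11→9→4 push 4 @ unit cost 10 (adds 40)
shortest-cost path #3: 8→7→5→4 push 1 @ unit cost 13 (adds 13)
shortest-cost path #4: 8→7→9→4 push 3 @ unit cost 20 (adds 60)
total cost = 123

Minimum cost for 9 units: 123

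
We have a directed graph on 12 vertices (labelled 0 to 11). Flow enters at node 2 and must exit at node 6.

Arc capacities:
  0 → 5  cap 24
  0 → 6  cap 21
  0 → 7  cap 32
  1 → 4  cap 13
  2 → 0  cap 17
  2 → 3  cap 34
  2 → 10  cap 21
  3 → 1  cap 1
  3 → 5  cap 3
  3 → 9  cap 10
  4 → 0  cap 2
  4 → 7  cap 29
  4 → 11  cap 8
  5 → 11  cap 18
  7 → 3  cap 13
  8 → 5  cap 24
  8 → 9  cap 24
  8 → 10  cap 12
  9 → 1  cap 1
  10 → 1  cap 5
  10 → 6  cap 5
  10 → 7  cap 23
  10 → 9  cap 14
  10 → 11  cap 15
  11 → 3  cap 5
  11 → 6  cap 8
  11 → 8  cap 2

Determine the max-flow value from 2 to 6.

augment #1: 2→0→6 bottleneck 17, total now 17
augment #2: 2→10→6 bottleneck 5, total now 22
augment #3: 2→10→11→6 bottleneck 8, total now 30
augment #4: 2→3→1→4→0→6 bottleneck 1, total now 31
augment #5: 2→10→1→4→0→6 bottleneck 1, total now 32

Maximum flow value: 32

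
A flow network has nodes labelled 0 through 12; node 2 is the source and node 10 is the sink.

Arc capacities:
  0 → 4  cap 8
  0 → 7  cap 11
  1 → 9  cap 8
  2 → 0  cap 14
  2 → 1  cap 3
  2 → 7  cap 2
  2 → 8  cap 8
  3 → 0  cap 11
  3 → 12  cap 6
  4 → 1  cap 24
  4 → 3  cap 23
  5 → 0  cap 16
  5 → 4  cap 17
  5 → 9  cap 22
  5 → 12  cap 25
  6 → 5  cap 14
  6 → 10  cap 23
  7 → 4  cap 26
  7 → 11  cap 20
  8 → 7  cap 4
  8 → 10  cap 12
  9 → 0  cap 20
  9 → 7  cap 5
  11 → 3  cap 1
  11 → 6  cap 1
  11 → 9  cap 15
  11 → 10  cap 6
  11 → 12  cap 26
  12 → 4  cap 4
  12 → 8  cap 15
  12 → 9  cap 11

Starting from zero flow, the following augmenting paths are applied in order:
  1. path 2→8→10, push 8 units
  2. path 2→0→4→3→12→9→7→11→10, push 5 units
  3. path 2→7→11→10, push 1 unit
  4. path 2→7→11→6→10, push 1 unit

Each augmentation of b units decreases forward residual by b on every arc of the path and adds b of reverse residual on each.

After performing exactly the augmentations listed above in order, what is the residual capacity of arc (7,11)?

after path 1 (2→8→10, push 8): res(7,11)=20
after path 2 (2→0→4→3→12→9→7→11→10, push 5): res(7,11)=15
after path 3 (2→7→11→10, push 1): res(7,11)=14
after path 4 (2→7→11→6→10, push 1): res(7,11)=13

Residual capacity of (7,11): 13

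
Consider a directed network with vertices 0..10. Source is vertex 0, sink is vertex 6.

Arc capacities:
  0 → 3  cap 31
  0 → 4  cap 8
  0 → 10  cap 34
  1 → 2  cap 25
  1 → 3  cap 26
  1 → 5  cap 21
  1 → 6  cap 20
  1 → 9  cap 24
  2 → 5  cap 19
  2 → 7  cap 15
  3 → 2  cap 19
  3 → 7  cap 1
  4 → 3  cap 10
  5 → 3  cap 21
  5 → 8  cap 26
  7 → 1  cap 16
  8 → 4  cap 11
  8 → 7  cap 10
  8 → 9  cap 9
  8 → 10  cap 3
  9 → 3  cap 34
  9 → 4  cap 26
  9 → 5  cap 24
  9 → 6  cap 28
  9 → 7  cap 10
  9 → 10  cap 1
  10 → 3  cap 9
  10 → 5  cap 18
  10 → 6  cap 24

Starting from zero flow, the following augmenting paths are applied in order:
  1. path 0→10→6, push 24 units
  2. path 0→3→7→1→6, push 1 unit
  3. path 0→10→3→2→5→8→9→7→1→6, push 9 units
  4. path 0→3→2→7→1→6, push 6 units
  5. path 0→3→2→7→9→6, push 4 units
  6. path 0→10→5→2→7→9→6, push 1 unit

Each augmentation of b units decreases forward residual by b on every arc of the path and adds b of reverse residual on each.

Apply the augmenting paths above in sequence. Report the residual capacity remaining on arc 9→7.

Residual capacity of (9,7): 6

after path 1 (0→10→6, push 24): res(9,7)=10
after path 2 (0→3→7→1→6, push 1): res(9,7)=10
after path 3 (0→10→3→2→5→8→9→7→1→6, push 9): res(9,7)=1
after path 4 (0→3→2→7→1→6, push 6): res(9,7)=1
after path 5 (0→3→2→7→9→6, push 4): res(9,7)=5
after path 6 (0→10→5→2→7→9→6, push 1): res(9,7)=6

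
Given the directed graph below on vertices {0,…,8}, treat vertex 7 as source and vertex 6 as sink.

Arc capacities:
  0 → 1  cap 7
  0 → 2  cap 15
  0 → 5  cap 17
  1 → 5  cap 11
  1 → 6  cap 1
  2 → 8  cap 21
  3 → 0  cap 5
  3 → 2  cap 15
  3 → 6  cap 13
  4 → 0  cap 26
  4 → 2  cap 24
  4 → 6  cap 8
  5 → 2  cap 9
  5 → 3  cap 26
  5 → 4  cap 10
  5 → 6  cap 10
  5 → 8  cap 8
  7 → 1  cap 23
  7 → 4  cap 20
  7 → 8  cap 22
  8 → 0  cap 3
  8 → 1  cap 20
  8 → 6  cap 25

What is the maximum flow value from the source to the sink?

augment #1: 7→1→6 bottleneck 1, total now 1
augment #2: 7→4→6 bottleneck 8, total now 9
augment #3: 7→8→6 bottleneck 22, total now 31
augment #4: 7→1→5→6 bottleneck 10, total now 41
augment #5: 7→1→5→3→6 bottleneck 1, total now 42
augment #6: 7→4→2→8→6 bottleneck 3, total now 45
augment #7: 7→4→0→5→3→6 bottleneck 9, total now 54

Maximum flow value: 54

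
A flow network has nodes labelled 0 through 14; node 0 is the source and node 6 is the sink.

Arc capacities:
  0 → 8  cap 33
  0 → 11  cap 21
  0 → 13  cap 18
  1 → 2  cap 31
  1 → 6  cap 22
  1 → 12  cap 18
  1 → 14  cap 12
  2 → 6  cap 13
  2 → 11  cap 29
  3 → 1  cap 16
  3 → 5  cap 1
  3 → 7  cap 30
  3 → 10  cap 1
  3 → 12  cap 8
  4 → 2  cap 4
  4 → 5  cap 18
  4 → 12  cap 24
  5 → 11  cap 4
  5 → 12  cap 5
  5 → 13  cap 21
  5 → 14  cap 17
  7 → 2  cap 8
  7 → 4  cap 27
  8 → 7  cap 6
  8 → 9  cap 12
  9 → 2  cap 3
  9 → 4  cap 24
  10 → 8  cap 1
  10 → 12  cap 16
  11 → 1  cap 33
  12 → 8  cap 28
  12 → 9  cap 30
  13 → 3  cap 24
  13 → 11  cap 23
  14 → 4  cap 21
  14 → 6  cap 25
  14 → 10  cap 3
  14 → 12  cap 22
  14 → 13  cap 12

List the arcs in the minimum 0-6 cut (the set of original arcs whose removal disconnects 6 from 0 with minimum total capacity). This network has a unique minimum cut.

Min-cut arcs: {(0,11), (0,13), (8,7), (8,9)} (total capacity 57)

augment #1: 0→11→1→6 push 21
augment #2: 0→8→7→2→6 push 6
augment #3: 0→8→9→2→6 push 3
augment #4: 0→13→3→1→6 push 1
augment #5: 0→8→9→4→2→6 push 4
augment #6: 0→13→3→1→14→6 push 12
augment #7: 0→13→3→5→14→6 push 1
augment #8: 0→8→9→4→5→14→6 push 5
augment #9: 0→13→3→7→4→5→14→6 push 4
max flow = 57; residual-reachable set from 0 gives S-side
cut edges (S→T): {(0,11), (0,13), (8,7), (8,9)} total cap 57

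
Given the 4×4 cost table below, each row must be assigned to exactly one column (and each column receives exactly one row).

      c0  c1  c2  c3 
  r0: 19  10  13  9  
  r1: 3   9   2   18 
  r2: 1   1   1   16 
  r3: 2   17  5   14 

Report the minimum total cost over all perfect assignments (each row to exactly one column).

optimal assignment: row0→col3 (cost 9), row1→col2 (cost 2), row2→col1 (cost 1), row3→col0 (cost 2)
total = 9 + 2 + 1 + 2 = 14

Minimum assignment cost: 14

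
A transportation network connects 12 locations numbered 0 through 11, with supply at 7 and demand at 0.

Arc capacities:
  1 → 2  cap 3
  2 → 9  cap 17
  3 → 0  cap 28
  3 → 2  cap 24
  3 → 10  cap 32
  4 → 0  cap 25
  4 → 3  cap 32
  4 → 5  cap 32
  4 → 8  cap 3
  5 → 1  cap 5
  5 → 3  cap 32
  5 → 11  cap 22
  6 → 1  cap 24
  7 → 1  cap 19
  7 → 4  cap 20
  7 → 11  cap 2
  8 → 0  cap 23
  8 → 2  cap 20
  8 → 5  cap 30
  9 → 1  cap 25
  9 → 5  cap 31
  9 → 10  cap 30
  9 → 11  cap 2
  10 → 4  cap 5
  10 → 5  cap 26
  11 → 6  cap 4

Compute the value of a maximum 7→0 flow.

augment #1: 7→4→0 bottleneck 20, total now 20
augment #2: 7→1→2→9→5→3→0 bottleneck 3, total now 23

Maximum flow value: 23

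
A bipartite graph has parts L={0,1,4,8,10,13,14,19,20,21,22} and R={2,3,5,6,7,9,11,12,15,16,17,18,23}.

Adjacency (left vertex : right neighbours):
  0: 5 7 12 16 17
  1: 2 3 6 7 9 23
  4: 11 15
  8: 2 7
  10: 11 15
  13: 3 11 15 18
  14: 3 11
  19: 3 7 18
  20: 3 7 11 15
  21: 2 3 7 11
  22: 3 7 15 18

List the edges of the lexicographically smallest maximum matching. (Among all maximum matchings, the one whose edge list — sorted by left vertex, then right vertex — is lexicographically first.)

Lex-smallest maximum matching: {(0,5), (1,6), (4,11), (8,2), (10,15), (13,3), (19,7), (22,18)}

|M| = 8 (so the lex-smallest maximum matching has 8 edges)
process left vertices in ascending order; for each, take the smallest-labelled available neighbour that still permits 8 edges overall, or leave it unmatched if none does
lex-smallest matching: {0-5, 1-6, 4-11, 8-2, 10-15, 13-3, 19-7, 22-18}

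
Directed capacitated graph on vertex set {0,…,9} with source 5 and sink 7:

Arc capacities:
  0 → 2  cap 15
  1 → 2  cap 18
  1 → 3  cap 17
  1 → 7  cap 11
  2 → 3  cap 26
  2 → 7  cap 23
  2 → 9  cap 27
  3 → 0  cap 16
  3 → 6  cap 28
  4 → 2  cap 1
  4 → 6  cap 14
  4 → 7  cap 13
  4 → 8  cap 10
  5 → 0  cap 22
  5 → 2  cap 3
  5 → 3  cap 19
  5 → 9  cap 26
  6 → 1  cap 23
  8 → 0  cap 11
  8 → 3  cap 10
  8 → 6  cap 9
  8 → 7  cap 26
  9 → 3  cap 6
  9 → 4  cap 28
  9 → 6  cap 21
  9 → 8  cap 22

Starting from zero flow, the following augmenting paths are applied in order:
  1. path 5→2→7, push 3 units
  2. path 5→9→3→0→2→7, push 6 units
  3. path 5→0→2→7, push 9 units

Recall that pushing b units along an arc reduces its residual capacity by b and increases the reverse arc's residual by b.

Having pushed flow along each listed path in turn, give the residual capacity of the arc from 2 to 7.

Residual capacity of (2,7): 5

after path 1 (5→2→7, push 3): res(2,7)=20
after path 2 (5→9→3→0→2→7, push 6): res(2,7)=14
after path 3 (5→0→2→7, push 9): res(2,7)=5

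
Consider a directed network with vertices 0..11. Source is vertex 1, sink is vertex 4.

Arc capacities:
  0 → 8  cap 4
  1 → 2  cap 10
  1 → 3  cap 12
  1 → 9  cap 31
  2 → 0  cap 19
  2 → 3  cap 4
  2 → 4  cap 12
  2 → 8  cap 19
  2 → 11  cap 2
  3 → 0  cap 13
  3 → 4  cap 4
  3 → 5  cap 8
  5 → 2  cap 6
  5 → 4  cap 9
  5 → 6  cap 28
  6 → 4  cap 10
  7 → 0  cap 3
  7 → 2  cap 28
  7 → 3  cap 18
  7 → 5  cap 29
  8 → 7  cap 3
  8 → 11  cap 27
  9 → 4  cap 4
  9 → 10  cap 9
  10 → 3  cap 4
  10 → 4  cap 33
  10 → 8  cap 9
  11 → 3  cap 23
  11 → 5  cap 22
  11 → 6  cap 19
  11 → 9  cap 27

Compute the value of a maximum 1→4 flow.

augment #1: 1→2→4 bottleneck 10, total now 10
augment #2: 1→3→4 bottleneck 4, total now 14
augment #3: 1→9→4 bottleneck 4, total now 18
augment #4: 1→3→5→4 bottleneck 8, total now 26
augment #5: 1→9→10→4 bottleneck 9, total now 35

Maximum flow value: 35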